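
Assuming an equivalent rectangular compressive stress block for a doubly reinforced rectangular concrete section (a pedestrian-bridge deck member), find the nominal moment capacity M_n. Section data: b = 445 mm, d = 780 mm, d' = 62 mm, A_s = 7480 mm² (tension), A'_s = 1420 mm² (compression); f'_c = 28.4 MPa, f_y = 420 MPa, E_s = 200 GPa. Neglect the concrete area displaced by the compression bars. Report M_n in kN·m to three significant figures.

M_n ≈ 2110 kN·m

Assume both tension and compression steel yield.
Net tension couple steel: A_s − A'_s = 6060 mm².
a = (A_s − A'_s) f_y / (0.85 f'_c b) = 2545200/(0.85 × 28.4 × 445) = 236.93 mm.
c = a/β₁ = 236.93/0.847 = 279.73 mm; ε'_s = 0.003(c − d')/c = 0.0023 ≥ f_y/E_s = 0.0021, so compression steel does yield.
M_n = (A_s − A'_s) f_y (d − a/2) + A'_s f_y (d − d') = [2545200 × (780 − 118.465) + 596400 × (780 − 62)] × 10⁻⁶ = 1683.74 + 428.22 = 2111.96 kN·m.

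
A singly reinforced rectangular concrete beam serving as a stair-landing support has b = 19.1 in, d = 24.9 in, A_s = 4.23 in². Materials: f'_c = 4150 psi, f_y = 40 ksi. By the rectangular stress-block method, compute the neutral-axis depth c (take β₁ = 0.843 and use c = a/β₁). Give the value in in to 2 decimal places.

c ≈ 2.98 in

T = A_s f_y = 4.23 × 40 = 169.2 kips.
a = T/(0.85 f'_c b) = 169.2/(0.85 × 4.15 × 19.1) = 2.5113 in.
With β₁ = 0.843, c = a/β₁ = 2.5113/0.843 = 2.98 in.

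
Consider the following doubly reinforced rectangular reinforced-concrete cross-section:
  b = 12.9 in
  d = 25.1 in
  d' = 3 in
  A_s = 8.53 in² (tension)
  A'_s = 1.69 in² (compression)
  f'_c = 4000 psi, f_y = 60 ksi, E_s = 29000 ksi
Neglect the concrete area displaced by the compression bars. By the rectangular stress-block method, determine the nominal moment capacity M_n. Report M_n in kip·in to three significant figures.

M_n ≈ 10600 kip·in

Assume both steels yield.
a = (A_s − A'_s) f_y/(0.85 f'_c b) = (8.53 − 1.69) × 60/(0.85 × 4 × 12.9) = 9.357 in.
c = a/β₁ = 9.357/0.85 = 11.008 in; ε'_s = 0.003(c − d')/c = 0.0022 ≥ ε_y = 0.0021, so the compression steel yields.
M_n = (A_s − A'_s) f_y (d − a/2) + A'_s f_y (d − d') = 410.4 × (25.1 − 4.6785) + 101.4 × (25.1 − 3) = 8381.0 + 2240.9 = 10621.9 kip·in.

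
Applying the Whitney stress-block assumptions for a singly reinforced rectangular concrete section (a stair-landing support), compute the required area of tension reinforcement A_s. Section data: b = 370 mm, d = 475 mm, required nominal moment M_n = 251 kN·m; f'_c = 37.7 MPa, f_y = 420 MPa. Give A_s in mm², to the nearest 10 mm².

With M_n = 0.85 f'_c a b (d − a/2), solve the quadratic for a:
a = d − √(d² − 2M_n/(0.85 f'_c b)) = 475 − √(475² − 2 × 251×10⁶/(0.85 × 37.7 × 370)) = 46.88 mm.
A_s = 0.85 f'_c a b / f_y = 0.85 × 37.7 × 46.88 × 370 / 420 = 1323.4 mm².

A_s ≈ 1320 mm²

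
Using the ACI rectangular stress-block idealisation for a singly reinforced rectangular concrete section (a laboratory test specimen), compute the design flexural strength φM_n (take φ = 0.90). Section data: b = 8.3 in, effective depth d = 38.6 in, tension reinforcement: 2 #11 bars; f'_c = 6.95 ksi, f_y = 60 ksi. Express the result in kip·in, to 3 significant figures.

A_s = 2 × 1.56 = 3.12 in².
T = A_s f_y = 3.12 × 60 = 187.2 kips.
a = T/(0.85 f'_c b) = 187.2/(0.85 × 6.95 × 8.3) = 3.818 in.
M_n = T(d − a/2) = 187.2 × (38.6 − 1.909) = 6868.6 kip·in.
φM_n = 0.90 × 6868.6 = 6181.7 kip·in.

φM_n ≈ 6180 kip·in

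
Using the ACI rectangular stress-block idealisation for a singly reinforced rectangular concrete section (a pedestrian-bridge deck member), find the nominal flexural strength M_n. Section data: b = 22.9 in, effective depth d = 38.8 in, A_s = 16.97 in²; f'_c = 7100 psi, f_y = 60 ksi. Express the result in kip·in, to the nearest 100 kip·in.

T = A_s f_y = 16.97 × 60 = 1018.2 kips.
a = T/(0.85 f'_c b) = 1018.2/(0.85 × 7.1 × 22.9) = 7.368 in.
M_n = T(d − a/2) = 1018.2 × (38.8 − 3.684) = 35755.1 kip·in.

M_n ≈ 35800 kip·in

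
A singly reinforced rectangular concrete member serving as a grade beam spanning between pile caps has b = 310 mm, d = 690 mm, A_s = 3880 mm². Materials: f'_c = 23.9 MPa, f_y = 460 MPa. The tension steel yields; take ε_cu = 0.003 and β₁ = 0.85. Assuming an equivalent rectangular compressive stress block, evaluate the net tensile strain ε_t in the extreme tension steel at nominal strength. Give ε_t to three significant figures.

a = A_s f_y/(0.85 f'_c b) = 283.41 mm.
β₁ = 0.85, so c = a/β₁ = 283.41/0.85 = 333.42 mm.
From the linear strain diagram with ε_cu = 0.003: ε_t = 0.003 (d − c)/c = 0.003 × (690 − 333.42)/333.42 = 0.00321.
ε_t < 0.004 — the section is over-reinforced for flexure under ACI limits.

ε_t ≈ 0.00321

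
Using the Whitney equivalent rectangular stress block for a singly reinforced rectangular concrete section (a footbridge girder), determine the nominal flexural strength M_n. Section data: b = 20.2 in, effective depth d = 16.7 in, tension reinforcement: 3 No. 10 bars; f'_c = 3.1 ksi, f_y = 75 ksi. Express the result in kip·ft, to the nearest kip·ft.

A_s = 3 × 1.27 = 3.81 in².
T = A_s f_y = 3.81 × 75 = 285.75 kips.
a = T/(0.85 f'_c b) = 285.75/(0.85 × 3.1 × 20.2) = 5.369 in.
M_n = T(d − a/2) = 285.75 × (16.7 − 2.6845) = 4004.9 kip·in = 4004.9/12 = 333.74 kip·ft.

M_n ≈ 334 kip·ft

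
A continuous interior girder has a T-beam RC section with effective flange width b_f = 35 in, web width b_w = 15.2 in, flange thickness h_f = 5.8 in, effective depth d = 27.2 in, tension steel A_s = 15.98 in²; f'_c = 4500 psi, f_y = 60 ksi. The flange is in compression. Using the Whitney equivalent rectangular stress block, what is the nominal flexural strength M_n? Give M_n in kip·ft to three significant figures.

Tension: T = A_s f_y = 15.98 × 60 = 958.8 kips.
Try a within the flange: a = T/(0.85 f'_c b_f) = 958.8/(0.85 × 4.5 × 35) = 7.162 in.
a = 7.162 > h_f = 5.8 in: the block extends into the web. Split into flange-overhang and web parts.
C_f = 0.85 f'_c (b_f − b_w) h_f = 0.85 × 4.5 × (35 − 15.2) × 5.8 = 439.3 kips.
Remaining web compression depth: a_w = (T − C_f)/(0.85 f'_c b_w) = (958.8 − 439.3)/(0.85 × 4.5 × 15.2) = 8.935 in.
M_n = C_f(d − h_f/2) + (T − C_f)(d − a_w/2) = 439.3 × (27.2 − 2.9) + 519.5 × (27.2 − 4.4675) = 10675.0 + 11809.5 = 22484.5 kip·in.
M_n = 22484.5/12 = 1873.71 kip·ft.

M_n ≈ 1870 kip·ft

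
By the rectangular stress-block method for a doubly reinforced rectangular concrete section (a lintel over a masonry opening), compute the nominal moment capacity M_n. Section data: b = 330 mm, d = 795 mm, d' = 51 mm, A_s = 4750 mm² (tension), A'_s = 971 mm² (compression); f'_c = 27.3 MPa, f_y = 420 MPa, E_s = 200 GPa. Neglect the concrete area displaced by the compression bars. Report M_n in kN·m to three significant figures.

Assume both tension and compression steel yield.
Net tension couple steel: A_s − A'_s = 3779 mm².
a = (A_s − A'_s) f_y / (0.85 f'_c b) = 1587180/(0.85 × 27.3 × 330) = 207.27 mm.
c = a/β₁ = 207.27/0.85 = 243.85 mm; ε'_s = 0.003(c − d')/c = 0.0024 ≥ f_y/E_s = 0.0021, so compression steel does yield.
M_n = (A_s − A'_s) f_y (d − a/2) + A'_s f_y (d − d') = [1587180 × (795 − 103.635) + 407820 × (795 − 51)] × 10⁻⁶ = 1097.32 + 303.42 = 1400.74 kN·m.

M_n ≈ 1400 kN·m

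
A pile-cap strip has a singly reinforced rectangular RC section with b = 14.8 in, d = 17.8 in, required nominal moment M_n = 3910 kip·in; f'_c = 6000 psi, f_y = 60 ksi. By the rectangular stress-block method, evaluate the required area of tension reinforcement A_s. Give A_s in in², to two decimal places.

From M_n = 0.85 f'_c a b (d − a/2):
a = d − √(d² − 2M_n/(0.85 f'_c b)) = 17.8 − √(17.8² − 2 × 3910/(0.85 × 6 × 14.8)) = 3.197 in.
A_s = 0.85 f'_c a b / f_y = 0.85 × 6 × 3.197 × 14.8 / 60 = 4.022 in².

A_s ≈ 4.02 in²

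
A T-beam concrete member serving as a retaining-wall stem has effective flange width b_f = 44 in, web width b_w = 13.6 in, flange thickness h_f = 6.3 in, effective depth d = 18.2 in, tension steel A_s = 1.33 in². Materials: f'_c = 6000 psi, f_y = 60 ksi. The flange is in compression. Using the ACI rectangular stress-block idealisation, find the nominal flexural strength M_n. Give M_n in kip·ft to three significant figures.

M_n ≈ 120 kip·ft

Tension: T = A_s f_y = 1.33 × 60 = 79.8 kips.
Try a within the flange: a = T/(0.85 f'_c b_f) = 79.8/(0.85 × 6 × 44) = 0.356 in.
Since a = 0.356 ≤ h_f = 6.3 in, the stress block lies entirely in the flange; analyse as a rectangular beam of width b_f.
M_n = T(d − a/2) = 79.8 × (18.2 − 0.178) = 1438.2 kip·in.
M_n = 1438.2/12 = 119.85 kip·ft.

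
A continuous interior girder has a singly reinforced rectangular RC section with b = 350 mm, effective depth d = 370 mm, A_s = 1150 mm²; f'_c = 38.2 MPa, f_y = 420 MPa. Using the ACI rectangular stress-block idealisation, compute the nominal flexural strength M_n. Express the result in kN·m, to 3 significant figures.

T = A_s f_y = 1150 × 420 = 483000 N = 483 kN.
From C = T: a = T/(0.85 f'_c b) = 483000/(0.85 × 38.2 × 350) = 42.50 mm.
M_n = T(d − a/2) = 483 kN × (370 − 21.25) mm = 168.45 kN·m.

M_n ≈ 168 kN·m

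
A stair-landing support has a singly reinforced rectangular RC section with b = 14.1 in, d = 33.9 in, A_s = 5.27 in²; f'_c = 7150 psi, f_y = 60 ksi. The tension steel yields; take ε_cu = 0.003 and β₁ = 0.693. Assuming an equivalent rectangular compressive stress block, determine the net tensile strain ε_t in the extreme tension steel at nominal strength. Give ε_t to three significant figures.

ε_t ≈ 0.0161

a = A_s f_y/(0.85 f'_c b) = 3.690 in.
β₁ = 0.693, so c = a/β₁ = 3.690/0.693 = 5.325 in.
From the linear strain diagram with ε_cu = 0.003: ε_t = 0.003 (d − c)/c = 0.003 × (33.9 − 5.325)/5.325 = 0.0161.
Since ε_t ≥ 0.005, the section is tension-controlled.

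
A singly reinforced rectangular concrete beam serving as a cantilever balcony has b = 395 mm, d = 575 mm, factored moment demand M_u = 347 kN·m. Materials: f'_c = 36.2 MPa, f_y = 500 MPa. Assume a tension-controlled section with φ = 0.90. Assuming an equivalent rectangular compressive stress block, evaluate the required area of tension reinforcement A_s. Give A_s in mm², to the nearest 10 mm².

A_s ≈ 1410 mm²

M_n = M_u/φ = 347/0.90 = 385.556 kN·m.
With M_n = 0.85 f'_c a b (d − a/2), solve the quadratic for a:
a = d − √(d² − 2M_n/(0.85 f'_c b)) = 575 − √(575² − 2 × 385.556×10⁶/(0.85 × 36.2 × 395)) = 58.10 mm.
A_s = 0.85 f'_c a b / f_y = 0.85 × 36.2 × 58.10 × 395 / 500 = 1412.3 mm².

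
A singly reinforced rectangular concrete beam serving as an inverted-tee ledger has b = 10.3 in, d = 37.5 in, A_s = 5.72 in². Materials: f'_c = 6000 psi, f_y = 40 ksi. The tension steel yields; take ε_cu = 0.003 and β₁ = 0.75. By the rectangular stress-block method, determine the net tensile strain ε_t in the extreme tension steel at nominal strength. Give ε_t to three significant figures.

ε_t ≈ 0.0164

a = A_s f_y/(0.85 f'_c b) = 4.356 in.
β₁ = 0.75, so c = a/β₁ = 4.356/0.75 = 5.808 in.
From the linear strain diagram with ε_cu = 0.003: ε_t = 0.003 (d − c)/c = 0.003 × (37.5 − 5.808)/5.808 = 0.0164.
Since ε_t ≥ 0.005, the section is tension-controlled.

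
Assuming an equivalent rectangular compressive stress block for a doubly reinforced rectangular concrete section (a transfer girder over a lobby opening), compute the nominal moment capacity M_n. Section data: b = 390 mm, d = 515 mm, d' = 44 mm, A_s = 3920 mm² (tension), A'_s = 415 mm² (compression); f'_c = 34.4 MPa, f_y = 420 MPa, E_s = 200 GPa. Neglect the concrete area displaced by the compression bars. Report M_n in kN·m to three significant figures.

M_n ≈ 745 kN·m

Assume both tension and compression steel yield.
Net tension couple steel: A_s − A'_s = 3505 mm².
a = (A_s − A'_s) f_y / (0.85 f'_c b) = 1472100/(0.85 × 34.4 × 390) = 129.09 mm.
c = a/β₁ = 129.09/0.804 = 160.56 mm; ε'_s = 0.003(c − d')/c = 0.0022 ≥ f_y/E_s = 0.0021, so compression steel does yield.
M_n = (A_s − A'_s) f_y (d − a/2) + A'_s f_y (d − d') = [1472100 × (515 − 64.545) + 174300 × (515 − 44)] × 10⁻⁶ = 663.11 + 82.10 = 745.21 kN·m.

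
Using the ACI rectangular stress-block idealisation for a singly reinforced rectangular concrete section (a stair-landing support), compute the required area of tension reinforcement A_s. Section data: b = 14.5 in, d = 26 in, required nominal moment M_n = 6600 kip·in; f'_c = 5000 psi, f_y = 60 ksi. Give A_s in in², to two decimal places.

A_s ≈ 4.63 in²

From M_n = 0.85 f'_c a b (d − a/2):
a = d − √(d² − 2M_n/(0.85 f'_c b)) = 26 − √(26² − 2 × 6600/(0.85 × 5 × 14.5)) = 4.510 in.
A_s = 0.85 f'_c a b / f_y = 0.85 × 5 × 4.510 × 14.5 / 60 = 4.632 in².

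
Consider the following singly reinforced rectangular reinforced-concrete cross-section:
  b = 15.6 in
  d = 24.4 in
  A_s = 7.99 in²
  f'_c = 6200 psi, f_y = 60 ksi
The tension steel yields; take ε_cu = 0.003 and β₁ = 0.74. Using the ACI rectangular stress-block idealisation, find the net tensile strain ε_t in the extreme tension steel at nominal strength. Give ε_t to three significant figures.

a = A_s f_y/(0.85 f'_c b) = 5.831 in.
β₁ = 0.74, so c = a/β₁ = 5.831/0.74 = 7.880 in.
From the linear strain diagram with ε_cu = 0.003: ε_t = 0.003 (d − c)/c = 0.003 × (24.4 − 7.880)/7.880 = 0.00629.
Since ε_t ≥ 0.005, the section is tension-controlled.

ε_t ≈ 0.00629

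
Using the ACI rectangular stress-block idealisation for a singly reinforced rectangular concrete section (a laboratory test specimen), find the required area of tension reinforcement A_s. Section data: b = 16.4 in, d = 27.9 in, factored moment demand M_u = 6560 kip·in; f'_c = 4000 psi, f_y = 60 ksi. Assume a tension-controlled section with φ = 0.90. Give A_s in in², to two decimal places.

M_n = M_u/φ = 6560/0.90 = 7288.89 kip·in.
From M_n = 0.85 f'_c a b (d − a/2):
a = d − √(d² − 2M_n/(0.85 f'_c b)) = 27.9 − √(27.9² − 2 × 7288.89/(0.85 × 4 × 16.4)) = 5.163 in.
A_s = 0.85 f'_c a b / f_y = 0.85 × 4 × 5.163 × 16.4 / 60 = 4.798 in².

A_s ≈ 4.80 in²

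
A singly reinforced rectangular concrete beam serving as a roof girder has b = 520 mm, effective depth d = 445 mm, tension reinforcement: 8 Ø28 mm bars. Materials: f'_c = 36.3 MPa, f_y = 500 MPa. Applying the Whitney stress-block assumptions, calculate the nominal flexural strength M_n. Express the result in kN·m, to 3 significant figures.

M_n ≈ 907 kN·m

A_s = 8 × 616 = 4928 mm².
T = A_s f_y = 4928 × 500 = 2464000 N = 2464 kN.
From C = T: a = T/(0.85 f'_c b) = 2464000/(0.85 × 36.3 × 520) = 153.57 mm.
M_n = T(d − a/2) = 2464 kN × (445 − 76.785) mm = 907.28 kN·m.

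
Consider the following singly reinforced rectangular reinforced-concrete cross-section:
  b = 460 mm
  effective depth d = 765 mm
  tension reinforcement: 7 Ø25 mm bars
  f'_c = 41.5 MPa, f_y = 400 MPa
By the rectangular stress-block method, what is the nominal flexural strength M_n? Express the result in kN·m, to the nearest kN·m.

A_s = 7 × 491 = 3437 mm².
T = A_s f_y = 3437 × 400 = 1374800 N = 1374.8 kN.
From C = T: a = T/(0.85 f'_c b) = 1374800/(0.85 × 41.5 × 460) = 84.73 mm.
M_n = T(d − a/2) = 1374.8 kN × (765 − 42.365) mm = 993.48 kN·m.

M_n ≈ 993 kN·m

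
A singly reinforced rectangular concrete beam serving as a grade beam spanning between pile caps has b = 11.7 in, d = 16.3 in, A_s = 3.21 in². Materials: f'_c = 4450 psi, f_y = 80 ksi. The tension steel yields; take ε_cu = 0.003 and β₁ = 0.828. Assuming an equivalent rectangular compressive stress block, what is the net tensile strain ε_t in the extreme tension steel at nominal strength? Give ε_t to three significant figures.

ε_t ≈ 0.00398

a = A_s f_y/(0.85 f'_c b) = 5.803 in.
β₁ = 0.828, so c = a/β₁ = 5.803/0.828 = 7.008 in.
From the linear strain diagram with ε_cu = 0.003: ε_t = 0.003 (d − c)/c = 0.003 × (16.3 − 7.008)/7.008 = 0.00398.
ε_t < 0.004 — the section is over-reinforced for flexure under ACI limits.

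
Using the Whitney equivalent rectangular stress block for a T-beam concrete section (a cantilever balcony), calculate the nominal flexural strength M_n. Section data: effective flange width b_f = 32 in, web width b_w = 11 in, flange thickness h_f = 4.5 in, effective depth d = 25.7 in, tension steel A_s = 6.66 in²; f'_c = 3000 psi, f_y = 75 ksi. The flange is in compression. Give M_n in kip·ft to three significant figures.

M_n ≈ 925 kip·ft

Tension: T = A_s f_y = 6.66 × 75 = 499.5 kips.
Try a within the flange: a = T/(0.85 f'_c b_f) = 499.5/(0.85 × 3 × 32) = 6.121 in.
a = 6.121 > h_f = 4.5 in: the block extends into the web. Split into flange-overhang and web parts.
C_f = 0.85 f'_c (b_f − b_w) h_f = 0.85 × 3 × (32 − 11) × 4.5 = 241.0 kips.
Remaining web compression depth: a_w = (T − C_f)/(0.85 f'_c b_w) = (499.5 − 241.0)/(0.85 × 3 × 11) = 9.216 in.
M_n = C_f(d − h_f/2) + (T − C_f)(d − a_w/2) = 241.0 × (25.7 − 2.25) + 258.5 × (25.7 − 4.608) = 5651.5 + 5452.3 = 11103.8 kip·in.
M_n = 11103.8/12 = 925.32 kip·ft.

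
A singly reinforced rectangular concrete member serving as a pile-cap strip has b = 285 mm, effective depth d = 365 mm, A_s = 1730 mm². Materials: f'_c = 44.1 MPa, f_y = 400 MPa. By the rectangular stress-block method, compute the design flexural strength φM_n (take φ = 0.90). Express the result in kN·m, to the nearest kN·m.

T = A_s f_y = 1730 × 400 = 692000 N = 692 kN.
From C = T: a = T/(0.85 f'_c b) = 692000/(0.85 × 44.1 × 285) = 64.77 mm.
M_n = T(d − a/2) = 692 kN × (365 − 32.385) mm = 230.17 kN·m.
φM_n = 0.90 × 230.17 = 207.15 kN·m.

φM_n ≈ 207 kN·m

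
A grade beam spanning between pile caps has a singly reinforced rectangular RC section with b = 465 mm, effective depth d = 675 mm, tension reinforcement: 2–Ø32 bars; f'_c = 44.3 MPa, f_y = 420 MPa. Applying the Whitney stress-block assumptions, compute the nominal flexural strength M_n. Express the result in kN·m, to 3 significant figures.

A_s = 2 × 804 = 1608 mm².
T = A_s f_y = 1608 × 420 = 675360 N = 675.36 kN.
From C = T: a = T/(0.85 f'_c b) = 675360/(0.85 × 44.3 × 465) = 38.57 mm.
M_n = T(d − a/2) = 675.36 kN × (675 − 19.285) mm = 442.84 kN·m.

M_n ≈ 443 kN·m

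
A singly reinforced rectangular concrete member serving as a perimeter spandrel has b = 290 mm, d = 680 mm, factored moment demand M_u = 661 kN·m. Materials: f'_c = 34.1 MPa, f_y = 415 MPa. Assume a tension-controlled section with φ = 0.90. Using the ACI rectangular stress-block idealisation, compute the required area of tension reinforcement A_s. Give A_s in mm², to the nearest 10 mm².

A_s ≈ 2910 mm²

M_n = M_u/φ = 661/0.90 = 734.444 kN·m.
With M_n = 0.85 f'_c a b (d − a/2), solve the quadratic for a:
a = d − √(d² − 2M_n/(0.85 f'_c b)) = 680 − √(680² − 2 × 734.444×10⁶/(0.85 × 34.1 × 290)) = 143.67 mm.
A_s = 0.85 f'_c a b / f_y = 0.85 × 34.1 × 143.67 × 290 / 415 = 2910.0 mm².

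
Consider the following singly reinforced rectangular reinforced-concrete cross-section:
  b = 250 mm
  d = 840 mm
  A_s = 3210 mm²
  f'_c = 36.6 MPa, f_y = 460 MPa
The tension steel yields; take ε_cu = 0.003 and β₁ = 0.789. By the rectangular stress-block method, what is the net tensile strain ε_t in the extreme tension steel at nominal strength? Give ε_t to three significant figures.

ε_t ≈ 0.00747

a = A_s f_y/(0.85 f'_c b) = 189.86 mm.
β₁ = 0.789, so c = a/β₁ = 189.86/0.789 = 240.63 mm.
From the linear strain diagram with ε_cu = 0.003: ε_t = 0.003 (d − c)/c = 0.003 × (840 − 240.63)/240.63 = 0.00747.
Since ε_t ≥ 0.005, the section is tension-controlled.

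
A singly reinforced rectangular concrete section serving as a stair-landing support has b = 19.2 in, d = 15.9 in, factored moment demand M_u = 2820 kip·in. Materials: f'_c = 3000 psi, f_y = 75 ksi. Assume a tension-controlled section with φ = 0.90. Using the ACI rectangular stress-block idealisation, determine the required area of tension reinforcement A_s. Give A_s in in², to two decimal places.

A_s ≈ 3.09 in²

M_n = M_u/φ = 2820/0.90 = 3133.33 kip·in.
From M_n = 0.85 f'_c a b (d − a/2):
a = d − √(d² − 2M_n/(0.85 f'_c b)) = 15.9 − √(15.9² − 2 × 3133.33/(0.85 × 3 × 19.2)) = 4.728 in.
A_s = 0.85 f'_c a b / f_y = 0.85 × 3 × 4.728 × 19.2 / 75 = 3.086 in².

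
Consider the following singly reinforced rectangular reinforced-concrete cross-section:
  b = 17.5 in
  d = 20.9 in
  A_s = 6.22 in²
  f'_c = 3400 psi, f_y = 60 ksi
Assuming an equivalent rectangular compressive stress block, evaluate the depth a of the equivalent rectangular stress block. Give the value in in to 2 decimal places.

a ≈ 7.38 in

T = A_s f_y = 6.22 × 60 = 373.2 kips.
a = T/(0.85 f'_c b) = 373.2/(0.85 × 3.4 × 17.5) = 7.38 in.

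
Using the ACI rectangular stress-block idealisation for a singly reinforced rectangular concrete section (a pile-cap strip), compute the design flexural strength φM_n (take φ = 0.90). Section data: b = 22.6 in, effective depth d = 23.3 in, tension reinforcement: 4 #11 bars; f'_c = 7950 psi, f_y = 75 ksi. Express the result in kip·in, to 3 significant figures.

A_s = 4 × 1.56 = 6.24 in².
T = A_s f_y = 6.24 × 75 = 468 kips.
a = T/(0.85 f'_c b) = 468/(0.85 × 7.95 × 22.6) = 3.064 in.
M_n = T(d − a/2) = 468 × (23.3 − 1.532) = 10187.4 kip·in.
φM_n = 0.90 × 10187.4 = 9168.7 kip·in.

φM_n ≈ 9170 kip·in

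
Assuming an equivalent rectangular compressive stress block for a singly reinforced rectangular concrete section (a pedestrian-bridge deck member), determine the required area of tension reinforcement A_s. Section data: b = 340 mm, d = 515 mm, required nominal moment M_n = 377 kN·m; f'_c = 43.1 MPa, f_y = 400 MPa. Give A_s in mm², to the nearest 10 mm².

A_s ≈ 1950 mm²

With M_n = 0.85 f'_c a b (d − a/2), solve the quadratic for a:
a = d − √(d² − 2M_n/(0.85 f'_c b)) = 515 − √(515² − 2 × 377×10⁶/(0.85 × 43.1 × 340)) = 62.57 mm.
A_s = 0.85 f'_c a b / f_y = 0.85 × 43.1 × 62.57 × 340 / 400 = 1948.4 mm².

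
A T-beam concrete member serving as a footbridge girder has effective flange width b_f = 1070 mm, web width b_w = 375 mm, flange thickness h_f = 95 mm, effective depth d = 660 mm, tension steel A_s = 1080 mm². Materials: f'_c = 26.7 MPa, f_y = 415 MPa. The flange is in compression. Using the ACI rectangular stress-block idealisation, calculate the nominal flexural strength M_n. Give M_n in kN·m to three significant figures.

Tension: T = A_s f_y = 1080 × 415 = 448200 N.
Try a within the flange: a = T/(0.85 f'_c b_f) = 448200/(0.85 × 26.7 × 1070) = 18.46 mm.
Since a = 18.46 ≤ h_f = 95 mm, the stress block lies entirely in the flange; analyse as a rectangular beam of width b_f.
M_n = T(d − a/2) = 448200 × (660 − 9.23) = 291.68 × 10⁶ N·mm.
M_n = 291.68 kN·m.

M_n ≈ 292 kN·m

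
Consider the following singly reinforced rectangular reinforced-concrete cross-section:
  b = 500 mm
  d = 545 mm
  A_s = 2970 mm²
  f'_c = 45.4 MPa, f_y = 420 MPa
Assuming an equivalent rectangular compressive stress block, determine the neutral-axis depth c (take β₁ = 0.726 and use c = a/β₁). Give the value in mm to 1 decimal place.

T = A_s f_y = 2970 × 420 = 1247400 N = 1247.4 kN.
Setting C = 0.85 f'_c a b equal to T: a = 1247400/(0.85 × 45.4 × 500) = 64.649 mm.
With β₁ = 0.726, c = a/β₁ = 64.649/0.726 = 89.0 mm.

c ≈ 89.0 mm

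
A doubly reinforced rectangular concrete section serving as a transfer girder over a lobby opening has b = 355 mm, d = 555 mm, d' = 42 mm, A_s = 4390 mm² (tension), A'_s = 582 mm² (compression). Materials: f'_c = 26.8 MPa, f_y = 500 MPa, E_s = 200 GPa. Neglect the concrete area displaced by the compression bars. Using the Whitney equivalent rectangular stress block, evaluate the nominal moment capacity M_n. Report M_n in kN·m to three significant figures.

M_n ≈ 982 kN·m

Assume both tension and compression steel yield.
Net tension couple steel: A_s − A'_s = 3808 mm².
a = (A_s − A'_s) f_y / (0.85 f'_c b) = 1904000/(0.85 × 26.8 × 355) = 235.44 mm.
c = a/β₁ = 235.44/0.85 = 276.99 mm; ε'_s = 0.003(c − d')/c = 0.0025 ≥ f_y/E_s = 0.0025, so compression steel does yield.
M_n = (A_s − A'_s) f_y (d − a/2) + A'_s f_y (d − d') = [1904000 × (555 − 117.72) + 291000 × (555 − 42)] × 10⁻⁶ = 832.58 + 149.28 = 981.86 kN·m.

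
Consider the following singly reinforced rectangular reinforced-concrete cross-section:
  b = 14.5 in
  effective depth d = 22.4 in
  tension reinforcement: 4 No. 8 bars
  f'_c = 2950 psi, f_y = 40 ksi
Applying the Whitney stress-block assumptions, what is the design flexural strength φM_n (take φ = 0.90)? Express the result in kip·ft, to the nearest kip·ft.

φM_n ≈ 196 kip·ft

A_s = 4 × 0.79 = 3.16 in².
T = A_s f_y = 3.16 × 40 = 126.4 kips.
a = T/(0.85 f'_c b) = 126.4/(0.85 × 2.95 × 14.5) = 3.476 in.
M_n = T(d − a/2) = 126.4 × (22.4 − 1.738) = 2611.7 kip·in = 2611.7/12 = 217.64 kip·ft.
φM_n = 0.90 × 217.64 = 195.88 kip·ft.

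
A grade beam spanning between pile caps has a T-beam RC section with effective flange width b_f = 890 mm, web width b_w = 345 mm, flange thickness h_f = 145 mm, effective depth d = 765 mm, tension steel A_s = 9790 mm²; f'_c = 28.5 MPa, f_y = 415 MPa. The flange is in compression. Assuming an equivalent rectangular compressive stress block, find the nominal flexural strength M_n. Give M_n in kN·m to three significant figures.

M_n ≈ 2690 kN·m

Tension: T = A_s f_y = 9790 × 415 = 4062850 N.
Try a within the flange: a = T/(0.85 f'_c b_f) = 4062850/(0.85 × 28.5 × 890) = 188.44 mm.
a = 188.44 > h_f = 145 mm: the block extends into the web. Split into flange-overhang and web parts.
C_f = 0.85 f'_c (b_f − b_w) h_f = 0.85 × 28.5 × (890 − 345) × 145 = 1914381 N.
Remaining web compression depth: a_w = (T − C_f)/(0.85 f'_c b_w) = (4062850 − 1914381)/(0.85 × 28.5 × 345) = 257.07 mm.
M_n = C_f(d − h_f/2) + (T − C_f)(d − a_w/2) = 1914381 × (765 − 72.5) + 2148469 × (765 − 128.535) = 1325.71 + 1367.43 = 2693.14 × 10⁶ N·mm.
M_n = 2693.14 kN·m.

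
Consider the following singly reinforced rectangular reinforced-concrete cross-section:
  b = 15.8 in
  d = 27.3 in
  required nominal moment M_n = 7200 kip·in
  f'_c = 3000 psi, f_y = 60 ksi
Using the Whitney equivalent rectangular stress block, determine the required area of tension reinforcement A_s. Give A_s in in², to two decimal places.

From M_n = 0.85 f'_c a b (d − a/2):
a = d − √(d² − 2M_n/(0.85 f'_c b)) = 27.3 − √(27.3² − 2 × 7200/(0.85 × 3 × 15.8)) = 7.605 in.
A_s = 0.85 f'_c a b / f_y = 0.85 × 3 × 7.605 × 15.8 / 60 = 5.107 in².

A_s ≈ 5.11 in²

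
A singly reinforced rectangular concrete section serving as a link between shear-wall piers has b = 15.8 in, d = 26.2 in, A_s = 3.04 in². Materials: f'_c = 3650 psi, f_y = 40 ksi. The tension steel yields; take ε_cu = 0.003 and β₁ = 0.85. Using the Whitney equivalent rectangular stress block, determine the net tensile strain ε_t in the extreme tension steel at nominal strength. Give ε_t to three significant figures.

ε_t ≈ 0.0239

a = A_s f_y/(0.85 f'_c b) = 2.481 in.
β₁ = 0.85, so c = a/β₁ = 2.481/0.85 = 2.919 in.
From the linear strain diagram with ε_cu = 0.003: ε_t = 0.003 (d − c)/c = 0.003 × (26.2 − 2.919)/2.919 = 0.0239.
Since ε_t ≥ 0.005, the section is tension-controlled.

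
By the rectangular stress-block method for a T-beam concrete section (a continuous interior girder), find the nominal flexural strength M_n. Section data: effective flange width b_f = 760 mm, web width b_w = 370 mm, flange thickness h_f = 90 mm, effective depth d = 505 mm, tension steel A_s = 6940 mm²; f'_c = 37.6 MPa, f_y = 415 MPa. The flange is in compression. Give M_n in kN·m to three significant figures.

Tension: T = A_s f_y = 6940 × 415 = 2880100 N.
Try a within the flange: a = T/(0.85 f'_c b_f) = 2880100/(0.85 × 37.6 × 760) = 118.57 mm.
a = 118.57 > h_f = 90 mm: the block extends into the web. Split into flange-overhang and web parts.
C_f = 0.85 f'_c (b_f − b_w) h_f = 0.85 × 37.6 × (760 − 370) × 90 = 1121796 N.
Remaining web compression depth: a_w = (T − C_f)/(0.85 f'_c b_w) = (2880100 − 1121796)/(0.85 × 37.6 × 370) = 148.69 mm.
M_n = C_f(d − h_f/2) + (T − C_f)(d − a_w/2) = 1121796 × (505 − 45) + 1758304 × (505 − 74.345) = 516.03 + 757.22 = 1273.25 × 10⁶ N·mm.
M_n = 1273.25 kN·m.

M_n ≈ 1270 kN·m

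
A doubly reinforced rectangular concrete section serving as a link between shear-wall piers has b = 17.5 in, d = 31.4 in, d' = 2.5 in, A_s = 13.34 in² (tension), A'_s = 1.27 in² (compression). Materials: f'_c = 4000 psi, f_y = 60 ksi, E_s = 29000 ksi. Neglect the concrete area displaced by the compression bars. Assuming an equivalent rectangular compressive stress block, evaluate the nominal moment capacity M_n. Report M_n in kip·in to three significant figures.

M_n ≈ 20500 kip·in

Assume both steels yield.
a = (A_s − A'_s) f_y/(0.85 f'_c b) = (13.34 − 1.27) × 60/(0.85 × 4 × 17.5) = 12.171 in.
c = a/β₁ = 12.171/0.85 = 14.319 in; ε'_s = 0.003(c − d')/c = 0.0025 ≥ ε_y = 0.0021, so the compression steel yields.
M_n = (A_s − A'_s) f_y (d − a/2) + A'_s f_y (d − d') = 724.2 × (31.4 − 6.0855) + 76.2 × (31.4 − 2.5) = 18332.8 + 2202.2 = 20535.0 kip·in.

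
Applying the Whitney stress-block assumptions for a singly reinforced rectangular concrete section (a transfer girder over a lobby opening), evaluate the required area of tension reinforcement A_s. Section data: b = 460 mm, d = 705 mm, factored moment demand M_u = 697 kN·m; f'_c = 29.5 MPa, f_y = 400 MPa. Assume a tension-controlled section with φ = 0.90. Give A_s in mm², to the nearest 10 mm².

A_s ≈ 2960 mm²

M_n = M_u/φ = 697/0.90 = 774.444 kN·m.
With M_n = 0.85 f'_c a b (d − a/2), solve the quadratic for a:
a = d − √(d² − 2M_n/(0.85 f'_c b)) = 705 − √(705² − 2 × 774.444×10⁶/(0.85 × 29.5 × 460)) = 102.72 mm.
A_s = 0.85 f'_c a b / f_y = 0.85 × 29.5 × 102.72 × 460 / 400 = 2962.1 mm².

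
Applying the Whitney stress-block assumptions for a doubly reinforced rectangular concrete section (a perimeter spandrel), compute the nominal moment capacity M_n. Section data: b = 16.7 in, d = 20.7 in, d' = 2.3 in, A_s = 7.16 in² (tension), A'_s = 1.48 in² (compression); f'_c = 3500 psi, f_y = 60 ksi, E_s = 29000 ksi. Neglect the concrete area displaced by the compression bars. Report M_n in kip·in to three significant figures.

Assume both steels yield.
a = (A_s − A'_s) f_y/(0.85 f'_c b) = (7.16 − 1.48) × 60/(0.85 × 3.5 × 16.7) = 6.860 in.
c = a/β₁ = 6.860/0.85 = 8.071 in; ε'_s = 0.003(c − d')/c = 0.0021 ≥ ε_y = 0.0021, so the compression steel yields.
M_n = (A_s − A'_s) f_y (d − a/2) + A'_s f_y (d − d') = 340.8 × (20.7 − 3.43) + 88.8 × (20.7 − 2.3) = 5885.6 + 1633.9 = 7519.5 kip·in.

M_n ≈ 7520 kip·in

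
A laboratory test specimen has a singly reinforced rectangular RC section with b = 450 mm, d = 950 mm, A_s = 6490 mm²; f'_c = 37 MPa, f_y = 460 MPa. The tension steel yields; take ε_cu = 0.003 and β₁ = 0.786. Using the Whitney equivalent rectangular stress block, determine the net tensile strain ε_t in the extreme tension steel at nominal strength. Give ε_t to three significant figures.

ε_t ≈ 0.00762

a = A_s f_y/(0.85 f'_c b) = 210.95 mm.
β₁ = 0.786, so c = a/β₁ = 210.95/0.786 = 268.38 mm.
From the linear strain diagram with ε_cu = 0.003: ε_t = 0.003 (d − c)/c = 0.003 × (950 − 268.38)/268.38 = 0.00762.
Since ε_t ≥ 0.005, the section is tension-controlled.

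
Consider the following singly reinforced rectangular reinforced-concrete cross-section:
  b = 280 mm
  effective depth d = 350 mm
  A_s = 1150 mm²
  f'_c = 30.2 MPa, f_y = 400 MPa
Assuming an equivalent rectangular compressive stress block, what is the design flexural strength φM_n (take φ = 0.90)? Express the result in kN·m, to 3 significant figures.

T = A_s f_y = 1150 × 400 = 460000 N = 460 kN.
From C = T: a = T/(0.85 f'_c b) = 460000/(0.85 × 30.2 × 280) = 64.00 mm.
M_n = T(d − a/2) = 460 kN × (350 − 32) mm = 146.28 kN·m.
φM_n = 0.90 × 146.28 = 131.65 kN·m.

φM_n ≈ 132 kN·m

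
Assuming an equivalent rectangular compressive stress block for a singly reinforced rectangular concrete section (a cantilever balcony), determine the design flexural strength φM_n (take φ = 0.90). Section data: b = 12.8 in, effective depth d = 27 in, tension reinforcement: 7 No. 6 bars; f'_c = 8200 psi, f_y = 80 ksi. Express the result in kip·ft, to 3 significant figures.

φM_n ≈ 473 kip·ft

A_s = 7 × 0.44 = 3.08 in².
T = A_s f_y = 3.08 × 80 = 246.4 kips.
a = T/(0.85 f'_c b) = 246.4/(0.85 × 8.2 × 12.8) = 2.762 in.
M_n = T(d − a/2) = 246.4 × (27 − 1.381) = 6312.5 kip·in = 6312.5/12 = 526.04 kip·ft.
φM_n = 0.90 × 526.04 = 473.44 kip·ft.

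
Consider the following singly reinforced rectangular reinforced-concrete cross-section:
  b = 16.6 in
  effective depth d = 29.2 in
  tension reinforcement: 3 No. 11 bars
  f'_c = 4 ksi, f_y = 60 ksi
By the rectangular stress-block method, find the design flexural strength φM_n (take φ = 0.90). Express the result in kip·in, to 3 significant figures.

φM_n ≈ 6750 kip·in

A_s = 3 × 1.56 = 4.68 in².
T = A_s f_y = 4.68 × 60 = 280.8 kips.
a = T/(0.85 f'_c b) = 280.8/(0.85 × 4 × 16.6) = 4.975 in.
M_n = T(d − a/2) = 280.8 × (29.2 − 2.4875) = 7500.9 kip·in.
φM_n = 0.90 × 7500.9 = 6750.8 kip·in.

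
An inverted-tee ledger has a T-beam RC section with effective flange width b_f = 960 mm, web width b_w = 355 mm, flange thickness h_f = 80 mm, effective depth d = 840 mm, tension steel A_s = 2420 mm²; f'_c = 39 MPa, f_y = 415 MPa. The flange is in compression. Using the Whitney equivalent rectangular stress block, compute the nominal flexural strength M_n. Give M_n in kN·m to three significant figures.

Tension: T = A_s f_y = 2420 × 415 = 1004300 N.
Try a within the flange: a = T/(0.85 f'_c b_f) = 1004300/(0.85 × 39 × 960) = 31.56 mm.
Since a = 31.56 ≤ h_f = 80 mm, the stress block lies entirely in the flange; analyse as a rectangular beam of width b_f.
M_n = T(d − a/2) = 1004300 × (840 − 15.78) = 827.76 × 10⁶ N·mm.
M_n = 827.76 kN·m.

M_n ≈ 828 kN·m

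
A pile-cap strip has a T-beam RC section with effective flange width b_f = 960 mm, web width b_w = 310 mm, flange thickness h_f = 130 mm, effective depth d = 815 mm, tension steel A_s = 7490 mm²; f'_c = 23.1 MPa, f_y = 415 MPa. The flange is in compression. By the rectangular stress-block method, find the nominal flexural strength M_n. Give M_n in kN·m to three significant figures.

M_n ≈ 2250 kN·m

Tension: T = A_s f_y = 7490 × 415 = 3108350 N.
Try a within the flange: a = T/(0.85 f'_c b_f) = 3108350/(0.85 × 23.1 × 960) = 164.90 mm.
a = 164.90 > h_f = 130 mm: the block extends into the web. Split into flange-overhang and web parts.
C_f = 0.85 f'_c (b_f − b_w) h_f = 0.85 × 23.1 × (960 − 310) × 130 = 1659158 N.
Remaining web compression depth: a_w = (T − C_f)/(0.85 f'_c b_w) = (3108350 − 1659158)/(0.85 × 23.1 × 310) = 238.09 mm.
M_n = C_f(d − h_f/2) + (T − C_f)(d − a_w/2) = 1659158 × (815 − 65) + 1449192 × (815 − 119.045) = 1244.37 + 1008.57 = 2252.94 × 10⁶ N·mm.
M_n = 2252.94 kN·m.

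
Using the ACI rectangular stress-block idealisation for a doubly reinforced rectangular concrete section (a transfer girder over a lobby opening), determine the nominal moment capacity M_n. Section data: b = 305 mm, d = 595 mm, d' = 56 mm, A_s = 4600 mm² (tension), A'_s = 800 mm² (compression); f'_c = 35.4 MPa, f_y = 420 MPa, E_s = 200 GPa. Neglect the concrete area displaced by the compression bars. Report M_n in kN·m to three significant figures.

Assume both tension and compression steel yield.
Net tension couple steel: A_s − A'_s = 3800 mm².
a = (A_s − A'_s) f_y / (0.85 f'_c b) = 1596000/(0.85 × 35.4 × 305) = 173.90 mm.
c = a/β₁ = 173.90/0.797 = 218.19 mm; ε'_s = 0.003(c − d')/c = 0.0022 ≥ f_y/E_s = 0.0021, so compression steel does yield.
M_n = (A_s − A'_s) f_y (d − a/2) + A'_s f_y (d − d') = [1596000 × (595 − 86.95) + 336000 × (595 − 56)] × 10⁻⁶ = 810.85 + 181.10 = 991.95 kN·m.

M_n ≈ 992 kN·m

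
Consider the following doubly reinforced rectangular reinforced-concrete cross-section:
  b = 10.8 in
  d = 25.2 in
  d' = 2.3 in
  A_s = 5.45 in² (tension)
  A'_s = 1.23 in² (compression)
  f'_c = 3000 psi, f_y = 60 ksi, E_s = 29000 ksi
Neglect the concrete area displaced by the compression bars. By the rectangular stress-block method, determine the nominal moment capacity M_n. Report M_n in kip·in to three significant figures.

M_n ≈ 6910 kip·in

Assume both steels yield.
a = (A_s − A'_s) f_y/(0.85 f'_c b) = (5.45 − 1.23) × 60/(0.85 × 3 × 10.8) = 9.194 in.
c = a/β₁ = 9.194/0.85 = 10.816 in; ε'_s = 0.003(c − d')/c = 0.0024 ≥ ε_y = 0.0021, so the compression steel yields.
M_n = (A_s − A'_s) f_y (d − a/2) + A'_s f_y (d − d') = 253.2 × (25.2 − 4.597) + 73.8 × (25.2 − 2.3) = 5216.7 + 1690.0 = 6906.7 kip·in.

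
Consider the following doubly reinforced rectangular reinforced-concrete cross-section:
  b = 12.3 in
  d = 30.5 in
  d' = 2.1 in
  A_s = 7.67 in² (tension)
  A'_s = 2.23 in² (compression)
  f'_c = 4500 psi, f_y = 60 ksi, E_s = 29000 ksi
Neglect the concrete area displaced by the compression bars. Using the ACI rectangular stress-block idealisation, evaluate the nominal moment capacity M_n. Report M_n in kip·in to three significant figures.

Assume both steels yield.
a = (A_s − A'_s) f_y/(0.85 f'_c b) = (7.67 − 2.23) × 60/(0.85 × 4.5 × 12.3) = 6.938 in.
c = a/β₁ = 6.938/0.825 = 8.410 in; ε'_s = 0.003(c − d')/c = 0.0023 ≥ ε_y = 0.0021, so the compression steel yields.
M_n = (A_s − A'_s) f_y (d − a/2) + A'_s f_y (d − d') = 326.4 × (30.5 − 3.469) + 133.8 × (30.5 − 2.1) = 8822.9 + 3799.9 = 12622.8 kip·in.

M_n ≈ 12600 kip·in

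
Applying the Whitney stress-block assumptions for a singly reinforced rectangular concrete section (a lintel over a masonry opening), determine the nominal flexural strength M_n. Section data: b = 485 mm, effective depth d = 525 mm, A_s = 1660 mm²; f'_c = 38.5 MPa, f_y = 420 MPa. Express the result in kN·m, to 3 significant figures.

M_n ≈ 351 kN·m

T = A_s f_y = 1660 × 420 = 697200 N = 697.2 kN.
From C = T: a = T/(0.85 f'_c b) = 697200/(0.85 × 38.5 × 485) = 43.93 mm.
M_n = T(d − a/2) = 697.2 kN × (525 − 21.965) mm = 350.72 kN·m.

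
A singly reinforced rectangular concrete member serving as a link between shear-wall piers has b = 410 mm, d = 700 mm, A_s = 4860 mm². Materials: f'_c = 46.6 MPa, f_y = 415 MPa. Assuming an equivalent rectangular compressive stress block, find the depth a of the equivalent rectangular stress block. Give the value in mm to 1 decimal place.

a ≈ 124.2 mm

T = A_s f_y = 4860 × 415 = 2016900 N = 2016.9 kN.
Setting C = 0.85 f'_c a b equal to T: a = 2016900/(0.85 × 46.6 × 410) = 124.2 mm.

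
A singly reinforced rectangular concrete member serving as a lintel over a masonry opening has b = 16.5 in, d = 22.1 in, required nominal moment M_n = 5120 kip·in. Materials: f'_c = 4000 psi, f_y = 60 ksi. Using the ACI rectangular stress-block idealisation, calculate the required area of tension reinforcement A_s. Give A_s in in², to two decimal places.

A_s ≈ 4.31 in²

From M_n = 0.85 f'_c a b (d − a/2):
a = d − √(d² − 2M_n/(0.85 f'_c b)) = 22.1 − √(22.1² − 2 × 5120/(0.85 × 4 × 16.5)) = 4.611 in.
A_s = 0.85 f'_c a b / f_y = 0.85 × 4 × 4.611 × 16.5 / 60 = 4.311 in².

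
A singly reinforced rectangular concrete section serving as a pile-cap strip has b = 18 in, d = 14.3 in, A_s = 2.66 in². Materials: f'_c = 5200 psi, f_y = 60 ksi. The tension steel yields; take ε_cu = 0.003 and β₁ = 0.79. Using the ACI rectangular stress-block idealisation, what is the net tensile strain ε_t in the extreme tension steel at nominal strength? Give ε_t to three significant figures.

a = A_s f_y/(0.85 f'_c b) = 2.006 in.
β₁ = 0.79, so c = a/β₁ = 2.006/0.79 = 2.539 in.
From the linear strain diagram with ε_cu = 0.003: ε_t = 0.003 (d − c)/c = 0.003 × (14.3 − 2.539)/2.539 = 0.0139.
Since ε_t ≥ 0.005, the section is tension-controlled.

ε_t ≈ 0.0139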